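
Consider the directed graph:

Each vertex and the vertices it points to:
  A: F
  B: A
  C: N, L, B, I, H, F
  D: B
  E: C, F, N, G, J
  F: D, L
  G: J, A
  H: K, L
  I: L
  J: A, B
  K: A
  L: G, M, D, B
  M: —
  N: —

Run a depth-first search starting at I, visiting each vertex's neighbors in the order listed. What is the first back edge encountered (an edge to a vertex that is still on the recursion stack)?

B→A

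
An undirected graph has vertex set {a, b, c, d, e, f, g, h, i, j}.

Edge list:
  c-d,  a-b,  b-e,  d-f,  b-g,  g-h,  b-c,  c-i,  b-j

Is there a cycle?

No

DFS, tracking each vertex's parent; an edge to a visited non-parent vertex closes a cycle.
Start from a:
visit a (parent –)
  visit b (parent a)
    b–a: parent, skip
    visit j (parent b)
      j–b: parent, skip
    visit g (parent b)
      visit h (parent g)
        h–g: parent, skip
      g–b: parent, skip
    visit e (parent b)
      e–b: parent, skip
    visit c (parent b)
      visit i (parent c)
        i–c: parent, skip
      visit d (parent c)
        d–c: parent, skip
        visit f (parent d)
          f–d: parent, skip
      c–b: parent, skip
No non-parent visited neighbor found — the graph is a forest.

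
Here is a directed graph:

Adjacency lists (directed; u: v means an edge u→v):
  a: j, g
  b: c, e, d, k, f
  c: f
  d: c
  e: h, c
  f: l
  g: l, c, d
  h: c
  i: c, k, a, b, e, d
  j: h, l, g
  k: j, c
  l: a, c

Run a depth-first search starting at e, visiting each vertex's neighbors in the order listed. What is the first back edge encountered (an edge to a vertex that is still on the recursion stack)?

DFS from e (visiting each vertex's neighbors in the order listed); mark gray on enter, black on exit:
e gray
  h gray
    c gray
      f gray
        l gray
          a gray
            j gray
              j→h: h is gray → back edge
First back edge: j → h.

j->h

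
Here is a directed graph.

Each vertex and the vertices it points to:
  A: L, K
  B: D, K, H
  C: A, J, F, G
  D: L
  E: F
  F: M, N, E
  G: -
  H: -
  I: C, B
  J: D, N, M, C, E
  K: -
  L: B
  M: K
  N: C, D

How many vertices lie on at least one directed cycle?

A vertex is on a directed cycle iff it belongs to a strongly connected component of size ≥ 2 (or has a self-loop).
The vertices on cycles are {B, C, D, E, F, J, L, N} — 8 in total.

8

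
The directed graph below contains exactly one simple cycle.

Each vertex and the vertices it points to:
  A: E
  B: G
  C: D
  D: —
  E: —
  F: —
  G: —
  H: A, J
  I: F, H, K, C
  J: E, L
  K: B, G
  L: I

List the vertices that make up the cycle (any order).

DFS with gray/black marking from I:
I gray
  F gray
  F black
  H gray
    A gray
      E gray
      E black
    A black
    J gray
      J→E: E black — skip
      L gray
        L→I: I is gray → back edge
Back edge closes the cycle I → H → J → L → I; its vertices are {H, I, J, L}.

H, I, J, L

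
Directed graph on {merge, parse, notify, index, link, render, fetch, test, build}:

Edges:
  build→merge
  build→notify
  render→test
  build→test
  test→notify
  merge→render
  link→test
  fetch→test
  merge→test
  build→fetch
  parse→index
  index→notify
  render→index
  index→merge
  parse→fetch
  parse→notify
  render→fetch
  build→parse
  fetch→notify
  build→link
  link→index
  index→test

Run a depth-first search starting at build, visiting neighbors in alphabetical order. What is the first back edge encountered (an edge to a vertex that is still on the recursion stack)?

render->index

DFS from build (visiting neighbors in alphabetical order); mark gray on enter, black on exit:
build gray
  fetch gray
    notify gray
    notify black
    test gray
      test→notify: notify black — skip
    test black
  fetch black
  link gray
    index gray
      merge gray
        render gray
          render→fetch: fetch black — skip
          render→index: index is gray → back edge
First back edge: render → index.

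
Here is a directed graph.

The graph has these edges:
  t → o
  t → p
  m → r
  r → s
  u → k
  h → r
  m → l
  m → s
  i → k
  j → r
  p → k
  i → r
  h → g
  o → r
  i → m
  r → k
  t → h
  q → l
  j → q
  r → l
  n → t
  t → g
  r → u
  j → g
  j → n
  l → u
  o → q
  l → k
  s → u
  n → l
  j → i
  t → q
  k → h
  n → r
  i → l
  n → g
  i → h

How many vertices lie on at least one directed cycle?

A vertex is on a directed cycle iff it belongs to a strongly connected component of size ≥ 2 (or has a self-loop).
The vertices on cycles are {h, k, l, r, s, u} — 6 in total.

6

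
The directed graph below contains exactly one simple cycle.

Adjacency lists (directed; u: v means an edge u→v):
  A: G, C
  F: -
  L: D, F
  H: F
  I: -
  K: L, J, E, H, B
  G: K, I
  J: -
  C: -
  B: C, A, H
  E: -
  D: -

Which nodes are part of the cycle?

A, B, G, K

DFS with gray/black marking from G:
G gray
  K gray
    L gray
      D gray
      D black
      F gray
      F black
    L black
    J gray
    J black
    E gray
    E black
    H gray
      H→F: F black — skip
    H black
    B gray
      C gray
      C black
      A gray
        A→G: G is gray → back edge
Back edge closes the cycle G → K → B → A → G; its vertices are {A, B, G, K}.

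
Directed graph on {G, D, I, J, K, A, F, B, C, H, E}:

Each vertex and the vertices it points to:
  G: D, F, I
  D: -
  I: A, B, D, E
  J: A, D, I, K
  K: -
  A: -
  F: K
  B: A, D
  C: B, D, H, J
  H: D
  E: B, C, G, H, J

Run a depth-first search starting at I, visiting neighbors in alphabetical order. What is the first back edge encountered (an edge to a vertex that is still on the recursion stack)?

DFS from I (visiting neighbors in alphabetical order); mark gray on enter, black on exit:
I gray
  A gray
  A black
  B gray
    B→A: A black — skip
    D gray
    D black
  B black
  I→D: D black — skip
  E gray
    E→B: B black — skip
    C gray
      C→B: B black — skip
      C→D: D black — skip
      H gray
        H→D: D black — skip
      H black
      J gray
        J→A: A black — skip
        J→D: D black — skip
        J→I: I is gray → back edge
First back edge: J → I.

J->I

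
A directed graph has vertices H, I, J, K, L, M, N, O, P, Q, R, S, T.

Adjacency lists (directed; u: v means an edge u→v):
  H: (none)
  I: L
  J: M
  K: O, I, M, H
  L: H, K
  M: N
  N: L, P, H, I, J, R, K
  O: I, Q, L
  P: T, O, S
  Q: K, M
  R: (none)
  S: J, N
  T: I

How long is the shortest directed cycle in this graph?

For each vertex v, BFS finds the shortest path from v back to v.
The shortest such closed walk is P → S → N → P, length 3.

3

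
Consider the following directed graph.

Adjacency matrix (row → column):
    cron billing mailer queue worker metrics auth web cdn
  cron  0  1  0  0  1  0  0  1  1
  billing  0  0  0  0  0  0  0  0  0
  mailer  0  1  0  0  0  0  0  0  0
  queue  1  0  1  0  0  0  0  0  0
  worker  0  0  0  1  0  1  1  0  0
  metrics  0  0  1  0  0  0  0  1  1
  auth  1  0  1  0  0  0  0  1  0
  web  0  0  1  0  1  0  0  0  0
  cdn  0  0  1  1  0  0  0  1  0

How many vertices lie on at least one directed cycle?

A vertex is on a directed cycle iff it belongs to a strongly connected component of size ≥ 2 (or has a self-loop).
The vertices on cycles are {cdn, web, auth, cron, queue, worker, metrics} — 7 in total.

7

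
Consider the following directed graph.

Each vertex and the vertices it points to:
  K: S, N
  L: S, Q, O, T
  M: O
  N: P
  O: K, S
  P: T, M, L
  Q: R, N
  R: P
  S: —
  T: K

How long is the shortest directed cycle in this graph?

4

For each vertex v, BFS finds the shortest path from v back to v.
The shortest such closed walk is P → T → K → N → P, length 4.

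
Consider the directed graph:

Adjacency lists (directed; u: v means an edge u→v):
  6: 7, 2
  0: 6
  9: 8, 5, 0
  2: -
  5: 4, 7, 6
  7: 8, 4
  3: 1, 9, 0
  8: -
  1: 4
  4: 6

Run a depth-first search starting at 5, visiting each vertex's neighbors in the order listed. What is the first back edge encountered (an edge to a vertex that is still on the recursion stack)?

DFS from 5 (visiting each vertex's neighbors in the order listed); mark gray on enter, black on exit:
5 gray
  4 gray
    6 gray
      7 gray
        8 gray
        8 black
        7→4: 4 is gray → back edge
First back edge: 7 → 4.

7→4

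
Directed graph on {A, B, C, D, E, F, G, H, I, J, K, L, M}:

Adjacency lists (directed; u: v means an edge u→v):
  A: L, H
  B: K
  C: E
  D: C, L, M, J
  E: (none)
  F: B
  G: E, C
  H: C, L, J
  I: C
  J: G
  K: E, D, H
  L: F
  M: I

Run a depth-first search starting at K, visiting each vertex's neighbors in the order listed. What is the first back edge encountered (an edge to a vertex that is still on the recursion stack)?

B->K

DFS from K (visiting each vertex's neighbors in the order listed); mark gray on enter, black on exit:
K gray
  E gray
  E black
  D gray
    C gray
      C→E: E black — skip
    C black
    L gray
      F gray
        B gray
          B→K: K is gray → back edge
First back edge: B → K.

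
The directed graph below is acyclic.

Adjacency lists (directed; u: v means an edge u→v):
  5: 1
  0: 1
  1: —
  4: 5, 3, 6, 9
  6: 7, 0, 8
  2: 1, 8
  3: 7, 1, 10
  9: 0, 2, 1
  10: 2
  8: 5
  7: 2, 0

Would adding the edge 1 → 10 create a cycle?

Yes

Adding 1→10 creates a cycle iff 10 can already reach 1.
Path from 10: 10 → 2 → 1.
So 10 → … → 1 → 10 is a cycle.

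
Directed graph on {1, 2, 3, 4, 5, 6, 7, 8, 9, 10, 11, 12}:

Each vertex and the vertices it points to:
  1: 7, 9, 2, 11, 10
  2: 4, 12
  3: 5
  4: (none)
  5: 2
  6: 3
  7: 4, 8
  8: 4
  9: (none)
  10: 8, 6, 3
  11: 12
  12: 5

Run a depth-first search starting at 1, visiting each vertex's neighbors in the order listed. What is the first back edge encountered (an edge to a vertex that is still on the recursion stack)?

DFS from 1 (visiting each vertex's neighbors in the order listed); mark gray on enter, black on exit:
1 gray
  7 gray
    4 gray
    4 black
    8 gray
      8→4: 4 black — skip
    8 black
  7 black
  9 gray
  9 black
  2 gray
    2→4: 4 black — skip
    12 gray
      5 gray
        5→2: 2 is gray → back edge
First back edge: 5 → 2.

5->2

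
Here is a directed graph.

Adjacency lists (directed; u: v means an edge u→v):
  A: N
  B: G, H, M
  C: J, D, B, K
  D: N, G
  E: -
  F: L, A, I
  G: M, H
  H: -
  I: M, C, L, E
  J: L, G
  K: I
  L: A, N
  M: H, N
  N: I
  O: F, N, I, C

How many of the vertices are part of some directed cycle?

11

A vertex is on a directed cycle iff it belongs to a strongly connected component of size ≥ 2 (or has a self-loop).
The vertices on cycles are {A, B, C, D, G, I, J, K, L, M, N} — 11 in total.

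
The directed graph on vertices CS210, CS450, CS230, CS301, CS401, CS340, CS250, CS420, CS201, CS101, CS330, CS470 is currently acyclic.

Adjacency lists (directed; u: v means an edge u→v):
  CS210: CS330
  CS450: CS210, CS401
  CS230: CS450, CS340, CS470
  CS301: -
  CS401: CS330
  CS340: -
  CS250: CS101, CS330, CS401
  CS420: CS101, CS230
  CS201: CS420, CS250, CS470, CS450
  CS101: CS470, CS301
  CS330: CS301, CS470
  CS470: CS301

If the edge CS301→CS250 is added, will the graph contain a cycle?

Adding CS301→CS250 creates a cycle iff CS250 can already reach CS301.
Path from CS250: CS250 → CS101 → CS301.
So CS250 → … → CS301 → CS250 is a cycle.

Yes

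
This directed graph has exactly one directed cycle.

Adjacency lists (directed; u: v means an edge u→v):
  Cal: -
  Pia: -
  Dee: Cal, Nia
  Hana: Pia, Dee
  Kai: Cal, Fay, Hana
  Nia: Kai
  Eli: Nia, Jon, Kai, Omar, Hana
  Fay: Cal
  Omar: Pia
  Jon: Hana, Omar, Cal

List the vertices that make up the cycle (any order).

Dee, Kai, Nia, Hana

DFS with gray/black marking from Nia:
Nia gray
  Kai gray
    Cal gray
    Cal black
    Fay gray
      Fay→Cal: Cal black — skip
    Fay black
    Hana gray
      Pia gray
      Pia black
      Dee gray
        Dee→Cal: Cal black — skip
        Dee→Nia: Nia is gray → back edge
Back edge closes the cycle Nia → Kai → Hana → Dee → Nia; its vertices are {Dee, Kai, Nia, Hana}.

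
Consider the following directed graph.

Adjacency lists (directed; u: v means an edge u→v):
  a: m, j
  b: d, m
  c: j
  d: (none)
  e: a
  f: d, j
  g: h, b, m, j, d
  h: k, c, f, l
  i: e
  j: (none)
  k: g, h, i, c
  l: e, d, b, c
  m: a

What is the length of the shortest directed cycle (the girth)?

2

For each vertex v, BFS finds the shortest path from v back to v.
The shortest such closed walk is h → k → h, length 2.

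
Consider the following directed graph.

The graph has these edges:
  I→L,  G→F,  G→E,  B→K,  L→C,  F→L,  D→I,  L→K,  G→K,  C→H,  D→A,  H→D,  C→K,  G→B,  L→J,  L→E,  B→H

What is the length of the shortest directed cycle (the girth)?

For each vertex v, BFS finds the shortest path from v back to v.
The shortest such closed walk is H → D → I → L → C → H, length 5.

5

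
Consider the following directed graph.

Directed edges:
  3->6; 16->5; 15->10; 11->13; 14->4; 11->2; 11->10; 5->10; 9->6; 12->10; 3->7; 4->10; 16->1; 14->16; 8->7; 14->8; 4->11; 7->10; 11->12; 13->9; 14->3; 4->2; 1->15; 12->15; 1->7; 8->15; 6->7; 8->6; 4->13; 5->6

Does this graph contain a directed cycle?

No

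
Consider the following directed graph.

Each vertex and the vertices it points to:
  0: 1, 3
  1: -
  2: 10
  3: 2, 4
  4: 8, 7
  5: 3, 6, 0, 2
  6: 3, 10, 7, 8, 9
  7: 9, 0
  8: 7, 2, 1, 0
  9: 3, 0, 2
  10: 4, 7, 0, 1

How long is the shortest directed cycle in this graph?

4

For each vertex v, BFS finds the shortest path from v back to v.
The shortest such closed walk is 3 → 4 → 8 → 0 → 3, length 4.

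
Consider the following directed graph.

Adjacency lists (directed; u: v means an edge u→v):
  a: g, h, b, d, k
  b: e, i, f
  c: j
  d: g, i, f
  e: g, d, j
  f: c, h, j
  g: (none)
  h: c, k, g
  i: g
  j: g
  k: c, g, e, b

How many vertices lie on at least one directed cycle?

6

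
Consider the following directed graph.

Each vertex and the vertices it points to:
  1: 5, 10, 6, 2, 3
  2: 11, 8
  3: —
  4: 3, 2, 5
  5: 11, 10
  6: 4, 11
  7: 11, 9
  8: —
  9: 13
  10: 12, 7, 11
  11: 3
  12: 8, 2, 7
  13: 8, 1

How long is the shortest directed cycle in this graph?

For each vertex v, BFS finds the shortest path from v back to v.
The shortest such closed walk is 13 → 1 → 10 → 7 → 9 → 13, length 5.

5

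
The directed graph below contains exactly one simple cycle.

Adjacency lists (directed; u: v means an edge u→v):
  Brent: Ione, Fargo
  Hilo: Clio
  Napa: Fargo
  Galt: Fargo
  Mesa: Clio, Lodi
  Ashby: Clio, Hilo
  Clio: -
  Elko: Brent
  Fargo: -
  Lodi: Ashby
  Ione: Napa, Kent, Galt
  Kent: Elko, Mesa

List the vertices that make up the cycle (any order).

Elko, Ione, Kent, Brent

DFS with gray/black marking from Ione:
Ione gray
  Napa gray
    Fargo gray
    Fargo black
  Napa black
  Kent gray
    Elko gray
      Brent gray
        Brent→Ione: Ione is gray → back edge
Back edge closes the cycle Ione → Kent → Elko → Brent → Ione; its vertices are {Elko, Ione, Kent, Brent}.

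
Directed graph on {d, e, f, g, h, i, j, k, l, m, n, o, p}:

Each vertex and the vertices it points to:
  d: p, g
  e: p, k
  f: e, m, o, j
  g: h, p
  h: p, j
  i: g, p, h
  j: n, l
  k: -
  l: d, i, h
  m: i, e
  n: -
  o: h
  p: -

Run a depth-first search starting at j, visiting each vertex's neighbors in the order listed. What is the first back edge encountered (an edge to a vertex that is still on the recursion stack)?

DFS from j (visiting each vertex's neighbors in the order listed); mark gray on enter, black on exit:
j gray
  n gray
  n black
  l gray
    d gray
      p gray
      p black
      g gray
        h gray
          h→p: p black — skip
          h→j: j is gray → back edge
First back edge: h → j.

h->j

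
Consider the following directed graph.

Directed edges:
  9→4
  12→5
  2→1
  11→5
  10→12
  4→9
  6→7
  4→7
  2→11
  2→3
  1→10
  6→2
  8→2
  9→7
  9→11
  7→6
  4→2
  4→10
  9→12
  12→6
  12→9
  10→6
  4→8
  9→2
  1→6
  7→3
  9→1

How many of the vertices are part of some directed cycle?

A vertex is on a directed cycle iff it belongs to a strongly connected component of size ≥ 2 (or has a self-loop).
The vertices on cycles are {1, 2, 4, 6, 7, 8, 9, 10, 12} — 9 in total.

9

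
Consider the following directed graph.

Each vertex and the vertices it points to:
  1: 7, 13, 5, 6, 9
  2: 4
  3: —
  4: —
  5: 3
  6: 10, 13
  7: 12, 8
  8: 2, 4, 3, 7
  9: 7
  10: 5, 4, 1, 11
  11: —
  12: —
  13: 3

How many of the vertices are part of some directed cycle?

A vertex is on a directed cycle iff it belongs to a strongly connected component of size ≥ 2 (or has a self-loop).
The vertices on cycles are {1, 6, 7, 8, 10} — 5 in total.

5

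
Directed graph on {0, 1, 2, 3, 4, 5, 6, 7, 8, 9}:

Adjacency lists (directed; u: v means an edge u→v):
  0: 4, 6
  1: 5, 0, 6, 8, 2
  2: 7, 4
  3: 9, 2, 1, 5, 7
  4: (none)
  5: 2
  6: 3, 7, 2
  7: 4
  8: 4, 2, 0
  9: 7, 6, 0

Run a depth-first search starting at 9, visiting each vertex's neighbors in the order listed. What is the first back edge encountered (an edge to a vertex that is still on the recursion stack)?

3→9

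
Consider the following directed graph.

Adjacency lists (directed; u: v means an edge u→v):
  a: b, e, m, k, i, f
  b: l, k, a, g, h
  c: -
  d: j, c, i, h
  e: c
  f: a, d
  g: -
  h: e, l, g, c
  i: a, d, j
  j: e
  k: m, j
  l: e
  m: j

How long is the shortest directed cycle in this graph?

2

For each vertex v, BFS finds the shortest path from v back to v.
The shortest such closed walk is a → i → a, length 2.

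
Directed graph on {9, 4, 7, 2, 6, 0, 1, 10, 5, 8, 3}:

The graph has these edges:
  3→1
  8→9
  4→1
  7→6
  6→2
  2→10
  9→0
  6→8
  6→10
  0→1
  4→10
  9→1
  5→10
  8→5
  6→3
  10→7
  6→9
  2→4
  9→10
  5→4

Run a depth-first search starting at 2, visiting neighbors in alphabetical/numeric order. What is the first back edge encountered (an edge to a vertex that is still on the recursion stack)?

6->2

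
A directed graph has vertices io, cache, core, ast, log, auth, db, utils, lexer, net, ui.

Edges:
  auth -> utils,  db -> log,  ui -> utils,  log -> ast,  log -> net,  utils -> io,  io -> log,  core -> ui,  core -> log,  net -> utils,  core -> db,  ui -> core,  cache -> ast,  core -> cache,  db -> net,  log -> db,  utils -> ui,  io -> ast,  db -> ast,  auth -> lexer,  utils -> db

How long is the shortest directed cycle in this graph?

2

For each vertex v, BFS finds the shortest path from v back to v.
The shortest such closed walk is utils → ui → utils, length 2.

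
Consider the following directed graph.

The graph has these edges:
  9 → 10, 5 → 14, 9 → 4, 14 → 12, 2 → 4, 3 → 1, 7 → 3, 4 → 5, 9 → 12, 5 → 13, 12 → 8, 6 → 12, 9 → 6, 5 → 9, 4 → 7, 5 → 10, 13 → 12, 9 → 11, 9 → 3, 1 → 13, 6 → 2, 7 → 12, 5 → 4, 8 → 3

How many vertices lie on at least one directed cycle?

10

A vertex is on a directed cycle iff it belongs to a strongly connected component of size ≥ 2 (or has a self-loop).
The vertices on cycles are {1, 2, 3, 4, 5, 6, 8, 9, 12, 13} — 10 in total.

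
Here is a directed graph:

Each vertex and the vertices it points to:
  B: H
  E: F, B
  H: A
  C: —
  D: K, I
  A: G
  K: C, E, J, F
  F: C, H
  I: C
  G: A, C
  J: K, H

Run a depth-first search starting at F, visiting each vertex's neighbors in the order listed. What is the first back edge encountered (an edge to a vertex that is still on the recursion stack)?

G->A

DFS from F (visiting each vertex's neighbors in the order listed); mark gray on enter, black on exit:
F gray
  C gray
  C black
  H gray
    A gray
      G gray
        G→A: A is gray → back edge
First back edge: G → A.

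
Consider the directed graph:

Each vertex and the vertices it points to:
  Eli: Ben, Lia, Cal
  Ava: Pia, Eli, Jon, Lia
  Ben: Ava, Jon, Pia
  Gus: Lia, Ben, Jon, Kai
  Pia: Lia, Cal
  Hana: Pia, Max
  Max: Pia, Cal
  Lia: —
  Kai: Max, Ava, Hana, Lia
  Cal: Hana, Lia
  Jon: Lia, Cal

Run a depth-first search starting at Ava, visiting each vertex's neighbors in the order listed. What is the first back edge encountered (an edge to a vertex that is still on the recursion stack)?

Hana→Pia

DFS from Ava (visiting each vertex's neighbors in the order listed); mark gray on enter, black on exit:
Ava gray
  Pia gray
    Lia gray
    Lia black
    Cal gray
      Hana gray
        Hana→Pia: Pia is gray → back edge
First back edge: Hana → Pia.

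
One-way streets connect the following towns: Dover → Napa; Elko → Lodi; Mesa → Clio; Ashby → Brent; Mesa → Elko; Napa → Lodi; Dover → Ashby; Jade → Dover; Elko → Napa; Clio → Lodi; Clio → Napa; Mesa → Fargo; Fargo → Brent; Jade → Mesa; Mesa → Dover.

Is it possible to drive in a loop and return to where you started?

No

DFS with white/gray/black marking, starting from Mesa:
Mesa gray
  Dover gray
    Ashby gray
      Brent gray
      Brent black
    Ashby black
    Napa gray
      Lodi gray
      Lodi black
    Napa black
  Dover black
  Clio gray
    Clio→Napa: Napa black — skip
    Clio→Lodi: Lodi black — skip
  Clio black
  Fargo gray
    Fargo→Brent: Brent black — skip
  Fargo black
  Elko gray
    Elko→Napa: Napa black — skip
    Elko→Lodi: Lodi black — skip
  Elko black
Mesa black
Jade gray
  Jade→Mesa: Mesa black — skip
  Jade→Dover: Dover black — skip
Jade black
Every edge goes to a white or black vertex — no back edge, so the graph is acyclic.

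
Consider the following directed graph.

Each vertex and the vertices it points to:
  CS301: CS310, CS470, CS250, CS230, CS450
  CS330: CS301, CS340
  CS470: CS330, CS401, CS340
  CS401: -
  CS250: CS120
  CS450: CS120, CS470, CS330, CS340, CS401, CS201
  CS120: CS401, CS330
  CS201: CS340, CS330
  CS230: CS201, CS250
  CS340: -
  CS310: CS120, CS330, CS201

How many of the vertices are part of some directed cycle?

9

A vertex is on a directed cycle iff it belongs to a strongly connected component of size ≥ 2 (or has a self-loop).
The vertices on cycles are {CS120, CS201, CS230, CS250, CS301, CS310, CS330, CS450, CS470} — 9 in total.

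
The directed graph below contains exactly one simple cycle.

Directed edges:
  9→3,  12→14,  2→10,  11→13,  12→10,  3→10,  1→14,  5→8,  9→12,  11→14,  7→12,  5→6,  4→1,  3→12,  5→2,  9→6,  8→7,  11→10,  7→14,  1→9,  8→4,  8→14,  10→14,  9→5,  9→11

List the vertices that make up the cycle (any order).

DFS with gray/black marking from 4:
4 gray
  1 gray
    14 gray
    14 black
    9 gray
      11 gray
        10 gray
          10→14: 14 black — skip
        10 black
        13 gray
        13 black
        11→14: 14 black — skip
      11 black
      6 gray
      6 black
      5 gray
        2 gray
          2→10: 10 black — skip
        2 black
        8 gray
          7 gray
            12 gray
              12→10: 10 black — skip
              12→14: 14 black — skip
            12 black
            7→14: 14 black — skip
          7 black
          8→4: 4 is gray → back edge
Back edge closes the cycle 4 → 1 → 9 → 5 → 8 → 4; its vertices are {1, 4, 5, 8, 9}.

1, 4, 5, 8, 9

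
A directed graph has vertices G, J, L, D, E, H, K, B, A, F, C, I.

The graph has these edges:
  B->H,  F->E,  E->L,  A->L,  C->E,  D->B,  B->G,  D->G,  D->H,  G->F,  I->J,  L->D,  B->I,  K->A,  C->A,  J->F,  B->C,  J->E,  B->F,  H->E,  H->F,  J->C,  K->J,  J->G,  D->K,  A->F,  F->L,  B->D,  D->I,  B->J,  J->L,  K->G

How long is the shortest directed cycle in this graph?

2

For each vertex v, BFS finds the shortest path from v back to v.
The shortest such closed walk is D → B → D, length 2.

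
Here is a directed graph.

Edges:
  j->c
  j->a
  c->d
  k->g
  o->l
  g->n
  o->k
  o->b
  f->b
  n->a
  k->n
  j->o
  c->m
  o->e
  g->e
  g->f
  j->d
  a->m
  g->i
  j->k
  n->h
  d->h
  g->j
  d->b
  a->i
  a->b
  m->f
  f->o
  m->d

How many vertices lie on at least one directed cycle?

9

A vertex is on a directed cycle iff it belongs to a strongly connected component of size ≥ 2 (or has a self-loop).
The vertices on cycles are {a, c, f, g, j, k, m, n, o} — 9 in total.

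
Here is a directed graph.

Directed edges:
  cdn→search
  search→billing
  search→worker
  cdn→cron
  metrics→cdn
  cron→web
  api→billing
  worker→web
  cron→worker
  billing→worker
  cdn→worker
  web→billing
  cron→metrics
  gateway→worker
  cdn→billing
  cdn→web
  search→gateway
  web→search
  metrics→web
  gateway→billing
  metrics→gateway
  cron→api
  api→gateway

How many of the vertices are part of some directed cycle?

8

A vertex is on a directed cycle iff it belongs to a strongly connected component of size ≥ 2 (or has a self-loop).
The vertices on cycles are {cdn, web, cron, search, worker, billing, gateway, metrics} — 8 in total.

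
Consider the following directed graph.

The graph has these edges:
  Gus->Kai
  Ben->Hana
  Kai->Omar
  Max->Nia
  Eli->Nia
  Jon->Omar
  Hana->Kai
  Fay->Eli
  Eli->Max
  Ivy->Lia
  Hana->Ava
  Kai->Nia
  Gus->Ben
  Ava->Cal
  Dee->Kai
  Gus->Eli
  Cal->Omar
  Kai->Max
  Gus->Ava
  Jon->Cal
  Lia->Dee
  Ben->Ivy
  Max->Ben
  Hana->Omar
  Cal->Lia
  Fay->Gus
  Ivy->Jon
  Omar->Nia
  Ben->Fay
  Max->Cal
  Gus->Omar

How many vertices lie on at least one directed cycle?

13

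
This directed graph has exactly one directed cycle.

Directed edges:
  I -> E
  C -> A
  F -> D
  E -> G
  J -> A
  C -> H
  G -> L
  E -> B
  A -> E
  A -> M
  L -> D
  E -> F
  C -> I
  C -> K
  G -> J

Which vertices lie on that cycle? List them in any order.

DFS with gray/black marking from A:
A gray
  E gray
    B gray
    B black
    F gray
      D gray
      D black
    F black
    G gray
      L gray
        L→D: D black — skip
      L black
      J gray
        J→A: A is gray → back edge
Back edge closes the cycle A → E → G → J → A; its vertices are {A, E, G, J}.

A, E, G, J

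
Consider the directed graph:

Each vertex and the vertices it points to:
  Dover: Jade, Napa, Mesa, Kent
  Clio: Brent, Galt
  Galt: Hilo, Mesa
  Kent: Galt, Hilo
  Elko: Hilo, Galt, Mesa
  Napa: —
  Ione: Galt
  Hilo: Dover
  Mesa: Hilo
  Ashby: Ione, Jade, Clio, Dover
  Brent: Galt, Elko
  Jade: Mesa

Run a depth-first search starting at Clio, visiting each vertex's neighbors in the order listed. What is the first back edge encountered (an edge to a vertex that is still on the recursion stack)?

Mesa->Hilo

DFS from Clio (visiting each vertex's neighbors in the order listed); mark gray on enter, black on exit:
Clio gray
  Brent gray
    Galt gray
      Hilo gray
        Dover gray
          Jade gray
            Mesa gray
              Mesa→Hilo: Hilo is gray → back edge
First back edge: Mesa → Hilo.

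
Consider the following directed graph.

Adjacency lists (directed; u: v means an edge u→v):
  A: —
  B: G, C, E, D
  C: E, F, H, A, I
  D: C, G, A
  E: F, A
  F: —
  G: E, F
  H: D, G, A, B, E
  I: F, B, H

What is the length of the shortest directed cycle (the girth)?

3

For each vertex v, BFS finds the shortest path from v back to v.
The shortest such closed walk is H → D → C → H, length 3.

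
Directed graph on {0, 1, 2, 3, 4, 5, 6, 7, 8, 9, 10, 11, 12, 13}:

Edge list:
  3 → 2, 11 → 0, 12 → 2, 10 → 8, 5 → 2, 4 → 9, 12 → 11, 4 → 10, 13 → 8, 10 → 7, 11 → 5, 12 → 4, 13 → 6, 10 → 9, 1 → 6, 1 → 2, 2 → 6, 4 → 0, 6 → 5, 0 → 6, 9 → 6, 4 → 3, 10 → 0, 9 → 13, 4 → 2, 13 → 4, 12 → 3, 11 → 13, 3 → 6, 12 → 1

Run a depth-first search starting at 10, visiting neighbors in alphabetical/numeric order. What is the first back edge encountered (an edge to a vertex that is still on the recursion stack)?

DFS from 10 (visiting neighbors in alphabetical/numeric order); mark gray on enter, black on exit:
10 gray
  0 gray
    6 gray
      5 gray
        2 gray
          2→6: 6 is gray → back edge
First back edge: 2 → 6.

2→6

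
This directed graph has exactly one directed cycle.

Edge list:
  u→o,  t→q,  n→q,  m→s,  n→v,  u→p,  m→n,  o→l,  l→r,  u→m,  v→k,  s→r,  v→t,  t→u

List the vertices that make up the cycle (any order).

m, n, t, u, v

DFS with gray/black marking from u:
u gray
  o gray
    l gray
      r gray
      r black
    l black
  o black
  p gray
  p black
  m gray
    s gray
      s→r: r black — skip
    s black
    n gray
      q gray
      q black
      v gray
        t gray
          t→q: q black — skip
          t→u: u is gray → back edge
Back edge closes the cycle u → m → n → v → t → u; its vertices are {m, n, t, u, v}.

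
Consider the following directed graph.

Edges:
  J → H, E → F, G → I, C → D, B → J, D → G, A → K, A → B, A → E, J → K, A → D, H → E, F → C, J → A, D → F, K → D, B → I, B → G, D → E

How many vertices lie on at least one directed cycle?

7

A vertex is on a directed cycle iff it belongs to a strongly connected component of size ≥ 2 (or has a self-loop).
The vertices on cycles are {A, B, C, D, E, F, J} — 7 in total.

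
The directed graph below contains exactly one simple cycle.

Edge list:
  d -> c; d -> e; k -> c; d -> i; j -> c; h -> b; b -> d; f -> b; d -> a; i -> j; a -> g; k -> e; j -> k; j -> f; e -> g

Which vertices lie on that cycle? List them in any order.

b, d, f, i, j

DFS with gray/black marking from b:
b gray
  d gray
    e gray
      g gray
      g black
    e black
    c gray
    c black
    a gray
      a→g: g black — skip
    a black
    i gray
      j gray
        j→c: c black — skip
        f gray
          f→b: b is gray → back edge
Back edge closes the cycle b → d → i → j → f → b; its vertices are {b, d, f, i, j}.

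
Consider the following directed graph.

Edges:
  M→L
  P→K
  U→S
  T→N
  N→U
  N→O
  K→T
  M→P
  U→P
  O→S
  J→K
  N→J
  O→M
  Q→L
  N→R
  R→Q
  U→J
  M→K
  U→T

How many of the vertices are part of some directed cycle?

8

A vertex is on a directed cycle iff it belongs to a strongly connected component of size ≥ 2 (or has a self-loop).
The vertices on cycles are {J, K, M, N, O, P, T, U} — 8 in total.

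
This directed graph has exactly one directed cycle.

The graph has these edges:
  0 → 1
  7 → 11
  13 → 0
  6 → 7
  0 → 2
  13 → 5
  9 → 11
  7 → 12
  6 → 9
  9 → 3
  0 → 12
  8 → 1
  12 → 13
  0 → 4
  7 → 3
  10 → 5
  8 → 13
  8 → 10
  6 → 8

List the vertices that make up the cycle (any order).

DFS with gray/black marking from 13:
13 gray
  5 gray
  5 black
  0 gray
    4 gray
    4 black
    1 gray
    1 black
    12 gray
      12→13: 13 is gray → back edge
Back edge closes the cycle 13 → 0 → 12 → 13; its vertices are {0, 12, 13}.

0, 12, 13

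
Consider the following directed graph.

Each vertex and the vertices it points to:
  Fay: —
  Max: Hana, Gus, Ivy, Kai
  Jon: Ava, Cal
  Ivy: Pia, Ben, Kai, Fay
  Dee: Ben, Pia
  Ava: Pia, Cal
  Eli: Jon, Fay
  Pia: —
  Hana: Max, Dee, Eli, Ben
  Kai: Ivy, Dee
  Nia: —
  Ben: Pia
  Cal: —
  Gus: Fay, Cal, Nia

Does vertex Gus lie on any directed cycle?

Gus lies on a cycle iff there is a path from Gus back to itself.
Exploring from Gus, it never reaches itself; equivalently, its strongly connected component is a singleton.

No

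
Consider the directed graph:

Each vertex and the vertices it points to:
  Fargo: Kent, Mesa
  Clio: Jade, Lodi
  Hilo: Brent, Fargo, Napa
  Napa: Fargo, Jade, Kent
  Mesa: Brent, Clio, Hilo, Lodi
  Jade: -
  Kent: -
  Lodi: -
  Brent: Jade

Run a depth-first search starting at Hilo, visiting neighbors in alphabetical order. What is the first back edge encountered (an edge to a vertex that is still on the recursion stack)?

Mesa→Hilo

DFS from Hilo (visiting neighbors in alphabetical order); mark gray on enter, black on exit:
Hilo gray
  Brent gray
    Jade gray
    Jade black
  Brent black
  Fargo gray
    Kent gray
    Kent black
    Mesa gray
      Mesa→Brent: Brent black — skip
      Clio gray
        Clio→Jade: Jade black — skip
        Lodi gray
        Lodi black
      Clio black
      Mesa→Hilo: Hilo is gray → back edge
First back edge: Mesa → Hilo.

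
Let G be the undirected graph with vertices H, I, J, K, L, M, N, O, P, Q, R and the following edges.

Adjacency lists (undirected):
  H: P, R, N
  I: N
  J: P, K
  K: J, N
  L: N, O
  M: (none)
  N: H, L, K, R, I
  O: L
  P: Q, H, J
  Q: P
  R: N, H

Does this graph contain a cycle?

DFS, tracking each vertex's parent; an edge to a visited non-parent vertex closes a cycle.
Start from I:
visit I (parent –)
  visit N (parent I)
    visit H (parent N)
      visit P (parent H)
        visit Q (parent P)
          Q–P: parent, skip
        P–H: parent, skip
        visit J (parent P)
          J–P: parent, skip
          visit K (parent J)
            K–J: parent, skip
            K–N: N visited and ≠ parent → cycle
Cycle: N – H – P – J – K – N.

Yes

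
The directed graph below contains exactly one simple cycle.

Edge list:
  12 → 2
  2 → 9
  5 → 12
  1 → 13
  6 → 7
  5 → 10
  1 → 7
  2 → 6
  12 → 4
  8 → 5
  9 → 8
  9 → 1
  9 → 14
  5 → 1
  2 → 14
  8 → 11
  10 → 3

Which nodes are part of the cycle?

DFS with gray/black marking from 5:
5 gray
  12 gray
    2 gray
      6 gray
        7 gray
        7 black
      6 black
      9 gray
        14 gray
        14 black
        1 gray
          1→7: 7 black — skip
          13 gray
          13 black
        1 black
        8 gray
          8→5: 5 is gray → back edge
Back edge closes the cycle 5 → 12 → 2 → 9 → 8 → 5; its vertices are {2, 5, 8, 9, 12}.

2, 5, 8, 9, 12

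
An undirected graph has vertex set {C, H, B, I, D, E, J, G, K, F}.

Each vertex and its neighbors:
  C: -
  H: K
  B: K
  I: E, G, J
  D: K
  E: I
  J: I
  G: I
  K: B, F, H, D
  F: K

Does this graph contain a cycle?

DFS, tracking each vertex's parent; an edge to a visited non-parent vertex closes a cycle.
Start from B:
visit B (parent –)
  visit K (parent B)
    K–B: parent, skip
    visit F (parent K)
      F–K: parent, skip
    visit H (parent K)
      H–K: parent, skip
    visit D (parent K)
      D–K: parent, skip
visit C (parent –)
visit I (parent –)
  visit E (parent I)
    E–I: parent, skip
  visit G (parent I)
    G–I: parent, skip
  visit J (parent I)
    J–I: parent, skip
No non-parent visited neighbor found — the graph is a forest.

No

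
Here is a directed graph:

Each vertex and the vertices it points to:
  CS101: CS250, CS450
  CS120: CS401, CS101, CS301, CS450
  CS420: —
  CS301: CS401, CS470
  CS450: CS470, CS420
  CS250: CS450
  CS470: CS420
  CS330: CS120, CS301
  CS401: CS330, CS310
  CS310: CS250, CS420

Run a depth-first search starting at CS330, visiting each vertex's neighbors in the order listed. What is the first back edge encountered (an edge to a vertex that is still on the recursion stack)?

DFS from CS330 (visiting each vertex's neighbors in the order listed); mark gray on enter, black on exit:
CS330 gray
  CS120 gray
    CS401 gray
      CS401→CS330: CS330 is gray → back edge
First back edge: CS401 → CS330.

CS401->CS330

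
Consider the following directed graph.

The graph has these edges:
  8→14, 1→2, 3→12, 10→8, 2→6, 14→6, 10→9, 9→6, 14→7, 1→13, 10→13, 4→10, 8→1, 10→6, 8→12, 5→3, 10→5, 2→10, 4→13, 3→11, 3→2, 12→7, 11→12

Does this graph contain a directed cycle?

DFS with white/gray/black marking, starting from 1:
1 gray
  13 gray
  13 black
  2 gray
    6 gray
    6 black
    10 gray
      10→6: 6 black — skip
      10→13: 13 black — skip
      9 gray
        9→6: 6 black — skip
      9 black
      8 gray
        14 gray
          14→6: 6 black — skip
          7 gray
          7 black
        14 black
        8→1: 1 is gray → back edge
Back edge found, so a cycle exists: 1 → 2 → 10 → 8 → 1.

Yes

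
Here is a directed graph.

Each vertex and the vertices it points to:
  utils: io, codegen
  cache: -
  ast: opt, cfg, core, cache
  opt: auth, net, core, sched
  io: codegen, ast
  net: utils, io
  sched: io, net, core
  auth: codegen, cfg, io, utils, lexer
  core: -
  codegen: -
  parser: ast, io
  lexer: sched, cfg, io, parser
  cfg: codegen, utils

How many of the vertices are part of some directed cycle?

10

A vertex is on a directed cycle iff it belongs to a strongly connected component of size ≥ 2 (or has a self-loop).
The vertices on cycles are {io, ast, cfg, net, opt, auth, lexer, sched, utils, parser} — 10 in total.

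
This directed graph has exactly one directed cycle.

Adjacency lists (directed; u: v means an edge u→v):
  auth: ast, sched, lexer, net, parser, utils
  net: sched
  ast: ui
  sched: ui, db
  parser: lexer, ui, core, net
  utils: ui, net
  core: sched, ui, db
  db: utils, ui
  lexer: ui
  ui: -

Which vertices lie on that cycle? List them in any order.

db, net, sched, utils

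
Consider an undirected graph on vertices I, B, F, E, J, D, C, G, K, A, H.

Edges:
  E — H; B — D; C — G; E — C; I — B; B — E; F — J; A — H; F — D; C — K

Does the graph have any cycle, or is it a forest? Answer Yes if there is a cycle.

DFS, tracking each vertex's parent; an edge to a visited non-parent vertex closes a cycle.
Start from I:
visit I (parent –)
  visit B (parent I)
    visit D (parent B)
      D–B: parent, skip
      visit F (parent D)
        F–D: parent, skip
        visit J (parent F)
          J–F: parent, skip
    B–I: parent, skip
    visit E (parent B)
      visit C (parent E)
        visit G (parent C)
          G–C: parent, skip
        visit K (parent C)
          K–C: parent, skip
        C–E: parent, skip
      E–B: parent, skip
      visit H (parent E)
        visit A (parent H)
          A–H: parent, skip
        H–E: parent, skip
No non-parent visited neighbor found — the graph is a forest.

No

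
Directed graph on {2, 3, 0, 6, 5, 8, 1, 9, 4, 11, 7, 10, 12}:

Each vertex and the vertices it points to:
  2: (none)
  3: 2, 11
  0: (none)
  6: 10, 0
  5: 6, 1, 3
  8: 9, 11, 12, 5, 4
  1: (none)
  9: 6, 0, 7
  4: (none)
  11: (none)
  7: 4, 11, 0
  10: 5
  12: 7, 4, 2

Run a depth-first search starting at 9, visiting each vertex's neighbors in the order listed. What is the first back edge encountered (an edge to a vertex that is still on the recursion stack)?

DFS from 9 (visiting each vertex's neighbors in the order listed); mark gray on enter, black on exit:
9 gray
  6 gray
    10 gray
      5 gray
        5→6: 6 is gray → back edge
First back edge: 5 → 6.

5->6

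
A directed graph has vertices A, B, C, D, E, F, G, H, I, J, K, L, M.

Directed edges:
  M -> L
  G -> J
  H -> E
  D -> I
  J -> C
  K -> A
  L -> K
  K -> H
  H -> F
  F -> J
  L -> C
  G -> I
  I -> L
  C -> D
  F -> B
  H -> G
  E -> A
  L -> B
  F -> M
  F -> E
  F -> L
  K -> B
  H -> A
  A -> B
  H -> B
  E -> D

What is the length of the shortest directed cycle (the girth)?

4

For each vertex v, BFS finds the shortest path from v back to v.
The shortest such closed walk is H → F → L → K → H, length 4.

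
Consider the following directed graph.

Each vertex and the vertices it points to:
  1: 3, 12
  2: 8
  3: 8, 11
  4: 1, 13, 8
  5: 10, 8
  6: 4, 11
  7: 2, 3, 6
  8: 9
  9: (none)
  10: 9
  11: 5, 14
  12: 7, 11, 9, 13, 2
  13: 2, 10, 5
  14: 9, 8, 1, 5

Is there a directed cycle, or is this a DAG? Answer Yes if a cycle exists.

DFS with white/gray/black marking, starting from 3:
3 gray
  8 gray
    9 gray
    9 black
  8 black
  11 gray
    5 gray
      10 gray
        10→9: 9 black — skip
      10 black
      5→8: 8 black — skip
    5 black
    14 gray
      14→9: 9 black — skip
      14→8: 8 black — skip
      1 gray
        1→3: 3 is gray → back edge
Back edge found, so a cycle exists: 3 → 11 → 14 → 1 → 3.

Yes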